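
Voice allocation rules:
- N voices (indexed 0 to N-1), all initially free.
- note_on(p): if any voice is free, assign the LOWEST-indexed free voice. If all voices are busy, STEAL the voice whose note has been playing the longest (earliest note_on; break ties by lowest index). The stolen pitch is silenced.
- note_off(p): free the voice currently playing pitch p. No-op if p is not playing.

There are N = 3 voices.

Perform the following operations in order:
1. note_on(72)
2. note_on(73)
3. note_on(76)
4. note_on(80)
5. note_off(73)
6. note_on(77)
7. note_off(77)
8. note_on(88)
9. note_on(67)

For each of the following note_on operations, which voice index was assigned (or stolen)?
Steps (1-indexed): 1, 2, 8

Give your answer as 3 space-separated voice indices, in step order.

Answer: 0 1 1

Derivation:
Op 1: note_on(72): voice 0 is free -> assigned | voices=[72 - -]
Op 2: note_on(73): voice 1 is free -> assigned | voices=[72 73 -]
Op 3: note_on(76): voice 2 is free -> assigned | voices=[72 73 76]
Op 4: note_on(80): all voices busy, STEAL voice 0 (pitch 72, oldest) -> assign | voices=[80 73 76]
Op 5: note_off(73): free voice 1 | voices=[80 - 76]
Op 6: note_on(77): voice 1 is free -> assigned | voices=[80 77 76]
Op 7: note_off(77): free voice 1 | voices=[80 - 76]
Op 8: note_on(88): voice 1 is free -> assigned | voices=[80 88 76]
Op 9: note_on(67): all voices busy, STEAL voice 2 (pitch 76, oldest) -> assign | voices=[80 88 67]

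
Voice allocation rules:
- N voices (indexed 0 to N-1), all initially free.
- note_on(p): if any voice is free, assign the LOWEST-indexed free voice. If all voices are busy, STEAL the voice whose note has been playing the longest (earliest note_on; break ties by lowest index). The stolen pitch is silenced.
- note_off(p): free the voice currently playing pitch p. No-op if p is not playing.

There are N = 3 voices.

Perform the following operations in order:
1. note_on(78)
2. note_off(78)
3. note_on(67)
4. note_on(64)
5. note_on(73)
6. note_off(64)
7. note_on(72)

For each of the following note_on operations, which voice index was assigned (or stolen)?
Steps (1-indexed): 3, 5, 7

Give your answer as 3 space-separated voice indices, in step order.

Op 1: note_on(78): voice 0 is free -> assigned | voices=[78 - -]
Op 2: note_off(78): free voice 0 | voices=[- - -]
Op 3: note_on(67): voice 0 is free -> assigned | voices=[67 - -]
Op 4: note_on(64): voice 1 is free -> assigned | voices=[67 64 -]
Op 5: note_on(73): voice 2 is free -> assigned | voices=[67 64 73]
Op 6: note_off(64): free voice 1 | voices=[67 - 73]
Op 7: note_on(72): voice 1 is free -> assigned | voices=[67 72 73]

Answer: 0 2 1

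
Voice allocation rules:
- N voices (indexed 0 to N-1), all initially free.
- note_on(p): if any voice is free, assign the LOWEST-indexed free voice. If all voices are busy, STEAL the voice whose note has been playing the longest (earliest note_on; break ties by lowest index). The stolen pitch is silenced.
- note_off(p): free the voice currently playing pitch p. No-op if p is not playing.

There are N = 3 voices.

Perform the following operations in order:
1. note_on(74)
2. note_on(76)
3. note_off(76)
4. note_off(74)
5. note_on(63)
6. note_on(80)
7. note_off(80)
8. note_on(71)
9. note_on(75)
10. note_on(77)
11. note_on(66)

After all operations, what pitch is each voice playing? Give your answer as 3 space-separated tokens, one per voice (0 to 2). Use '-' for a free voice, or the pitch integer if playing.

Op 1: note_on(74): voice 0 is free -> assigned | voices=[74 - -]
Op 2: note_on(76): voice 1 is free -> assigned | voices=[74 76 -]
Op 3: note_off(76): free voice 1 | voices=[74 - -]
Op 4: note_off(74): free voice 0 | voices=[- - -]
Op 5: note_on(63): voice 0 is free -> assigned | voices=[63 - -]
Op 6: note_on(80): voice 1 is free -> assigned | voices=[63 80 -]
Op 7: note_off(80): free voice 1 | voices=[63 - -]
Op 8: note_on(71): voice 1 is free -> assigned | voices=[63 71 -]
Op 9: note_on(75): voice 2 is free -> assigned | voices=[63 71 75]
Op 10: note_on(77): all voices busy, STEAL voice 0 (pitch 63, oldest) -> assign | voices=[77 71 75]
Op 11: note_on(66): all voices busy, STEAL voice 1 (pitch 71, oldest) -> assign | voices=[77 66 75]

Answer: 77 66 75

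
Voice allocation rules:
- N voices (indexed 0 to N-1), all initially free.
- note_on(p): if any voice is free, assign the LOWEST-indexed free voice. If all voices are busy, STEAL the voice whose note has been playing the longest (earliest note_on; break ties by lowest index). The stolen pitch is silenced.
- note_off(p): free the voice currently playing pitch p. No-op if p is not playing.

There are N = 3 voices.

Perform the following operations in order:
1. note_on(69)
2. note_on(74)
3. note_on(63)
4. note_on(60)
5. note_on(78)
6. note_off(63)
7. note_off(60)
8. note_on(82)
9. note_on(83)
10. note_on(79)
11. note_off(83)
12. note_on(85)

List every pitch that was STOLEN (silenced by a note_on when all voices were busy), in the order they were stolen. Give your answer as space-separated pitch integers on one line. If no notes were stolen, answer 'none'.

Op 1: note_on(69): voice 0 is free -> assigned | voices=[69 - -]
Op 2: note_on(74): voice 1 is free -> assigned | voices=[69 74 -]
Op 3: note_on(63): voice 2 is free -> assigned | voices=[69 74 63]
Op 4: note_on(60): all voices busy, STEAL voice 0 (pitch 69, oldest) -> assign | voices=[60 74 63]
Op 5: note_on(78): all voices busy, STEAL voice 1 (pitch 74, oldest) -> assign | voices=[60 78 63]
Op 6: note_off(63): free voice 2 | voices=[60 78 -]
Op 7: note_off(60): free voice 0 | voices=[- 78 -]
Op 8: note_on(82): voice 0 is free -> assigned | voices=[82 78 -]
Op 9: note_on(83): voice 2 is free -> assigned | voices=[82 78 83]
Op 10: note_on(79): all voices busy, STEAL voice 1 (pitch 78, oldest) -> assign | voices=[82 79 83]
Op 11: note_off(83): free voice 2 | voices=[82 79 -]
Op 12: note_on(85): voice 2 is free -> assigned | voices=[82 79 85]

Answer: 69 74 78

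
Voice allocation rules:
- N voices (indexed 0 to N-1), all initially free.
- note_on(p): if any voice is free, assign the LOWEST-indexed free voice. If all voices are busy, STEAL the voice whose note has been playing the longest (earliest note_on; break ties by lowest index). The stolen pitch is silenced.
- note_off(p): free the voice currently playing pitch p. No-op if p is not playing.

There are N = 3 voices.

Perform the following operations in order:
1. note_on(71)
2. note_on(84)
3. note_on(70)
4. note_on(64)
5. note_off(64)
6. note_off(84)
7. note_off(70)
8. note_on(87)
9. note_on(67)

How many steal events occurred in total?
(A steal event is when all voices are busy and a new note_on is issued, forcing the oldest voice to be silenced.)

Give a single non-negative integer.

Op 1: note_on(71): voice 0 is free -> assigned | voices=[71 - -]
Op 2: note_on(84): voice 1 is free -> assigned | voices=[71 84 -]
Op 3: note_on(70): voice 2 is free -> assigned | voices=[71 84 70]
Op 4: note_on(64): all voices busy, STEAL voice 0 (pitch 71, oldest) -> assign | voices=[64 84 70]
Op 5: note_off(64): free voice 0 | voices=[- 84 70]
Op 6: note_off(84): free voice 1 | voices=[- - 70]
Op 7: note_off(70): free voice 2 | voices=[- - -]
Op 8: note_on(87): voice 0 is free -> assigned | voices=[87 - -]
Op 9: note_on(67): voice 1 is free -> assigned | voices=[87 67 -]

Answer: 1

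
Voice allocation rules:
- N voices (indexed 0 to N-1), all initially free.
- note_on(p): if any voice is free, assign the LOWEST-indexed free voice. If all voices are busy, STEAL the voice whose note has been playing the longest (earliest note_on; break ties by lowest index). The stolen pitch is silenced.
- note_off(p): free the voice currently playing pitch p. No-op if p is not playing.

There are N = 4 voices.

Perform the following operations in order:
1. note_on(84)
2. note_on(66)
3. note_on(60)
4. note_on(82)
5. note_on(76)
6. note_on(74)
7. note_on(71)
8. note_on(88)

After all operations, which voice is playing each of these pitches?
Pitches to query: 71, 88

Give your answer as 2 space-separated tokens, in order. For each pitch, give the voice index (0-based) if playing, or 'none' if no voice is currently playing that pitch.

Op 1: note_on(84): voice 0 is free -> assigned | voices=[84 - - -]
Op 2: note_on(66): voice 1 is free -> assigned | voices=[84 66 - -]
Op 3: note_on(60): voice 2 is free -> assigned | voices=[84 66 60 -]
Op 4: note_on(82): voice 3 is free -> assigned | voices=[84 66 60 82]
Op 5: note_on(76): all voices busy, STEAL voice 0 (pitch 84, oldest) -> assign | voices=[76 66 60 82]
Op 6: note_on(74): all voices busy, STEAL voice 1 (pitch 66, oldest) -> assign | voices=[76 74 60 82]
Op 7: note_on(71): all voices busy, STEAL voice 2 (pitch 60, oldest) -> assign | voices=[76 74 71 82]
Op 8: note_on(88): all voices busy, STEAL voice 3 (pitch 82, oldest) -> assign | voices=[76 74 71 88]

Answer: 2 3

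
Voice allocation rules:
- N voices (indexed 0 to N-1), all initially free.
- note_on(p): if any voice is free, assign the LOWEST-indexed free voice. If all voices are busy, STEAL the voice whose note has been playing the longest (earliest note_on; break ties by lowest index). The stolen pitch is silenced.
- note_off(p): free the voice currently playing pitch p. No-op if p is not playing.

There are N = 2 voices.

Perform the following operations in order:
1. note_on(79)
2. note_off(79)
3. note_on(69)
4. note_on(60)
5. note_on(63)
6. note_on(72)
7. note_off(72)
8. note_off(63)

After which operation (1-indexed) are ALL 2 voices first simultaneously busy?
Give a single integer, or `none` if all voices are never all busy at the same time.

Op 1: note_on(79): voice 0 is free -> assigned | voices=[79 -]
Op 2: note_off(79): free voice 0 | voices=[- -]
Op 3: note_on(69): voice 0 is free -> assigned | voices=[69 -]
Op 4: note_on(60): voice 1 is free -> assigned | voices=[69 60]
Op 5: note_on(63): all voices busy, STEAL voice 0 (pitch 69, oldest) -> assign | voices=[63 60]
Op 6: note_on(72): all voices busy, STEAL voice 1 (pitch 60, oldest) -> assign | voices=[63 72]
Op 7: note_off(72): free voice 1 | voices=[63 -]
Op 8: note_off(63): free voice 0 | voices=[- -]

Answer: 4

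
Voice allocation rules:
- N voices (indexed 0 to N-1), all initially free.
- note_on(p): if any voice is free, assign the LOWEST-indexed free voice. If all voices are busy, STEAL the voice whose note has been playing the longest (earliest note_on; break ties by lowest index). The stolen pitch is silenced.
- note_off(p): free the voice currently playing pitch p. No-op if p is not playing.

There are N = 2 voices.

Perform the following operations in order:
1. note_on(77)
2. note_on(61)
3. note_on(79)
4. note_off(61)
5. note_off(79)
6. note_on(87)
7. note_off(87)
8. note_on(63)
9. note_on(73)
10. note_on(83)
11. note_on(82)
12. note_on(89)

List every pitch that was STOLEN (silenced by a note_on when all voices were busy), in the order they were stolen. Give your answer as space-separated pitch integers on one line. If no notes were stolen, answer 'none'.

Op 1: note_on(77): voice 0 is free -> assigned | voices=[77 -]
Op 2: note_on(61): voice 1 is free -> assigned | voices=[77 61]
Op 3: note_on(79): all voices busy, STEAL voice 0 (pitch 77, oldest) -> assign | voices=[79 61]
Op 4: note_off(61): free voice 1 | voices=[79 -]
Op 5: note_off(79): free voice 0 | voices=[- -]
Op 6: note_on(87): voice 0 is free -> assigned | voices=[87 -]
Op 7: note_off(87): free voice 0 | voices=[- -]
Op 8: note_on(63): voice 0 is free -> assigned | voices=[63 -]
Op 9: note_on(73): voice 1 is free -> assigned | voices=[63 73]
Op 10: note_on(83): all voices busy, STEAL voice 0 (pitch 63, oldest) -> assign | voices=[83 73]
Op 11: note_on(82): all voices busy, STEAL voice 1 (pitch 73, oldest) -> assign | voices=[83 82]
Op 12: note_on(89): all voices busy, STEAL voice 0 (pitch 83, oldest) -> assign | voices=[89 82]

Answer: 77 63 73 83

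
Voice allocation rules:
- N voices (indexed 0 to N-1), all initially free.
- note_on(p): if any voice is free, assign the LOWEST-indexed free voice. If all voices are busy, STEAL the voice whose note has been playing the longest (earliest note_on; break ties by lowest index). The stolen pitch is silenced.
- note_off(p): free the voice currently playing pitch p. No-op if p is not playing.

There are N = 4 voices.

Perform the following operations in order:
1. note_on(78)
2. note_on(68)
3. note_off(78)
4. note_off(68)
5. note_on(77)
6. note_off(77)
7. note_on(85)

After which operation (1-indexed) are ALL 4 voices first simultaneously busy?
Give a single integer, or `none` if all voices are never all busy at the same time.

Op 1: note_on(78): voice 0 is free -> assigned | voices=[78 - - -]
Op 2: note_on(68): voice 1 is free -> assigned | voices=[78 68 - -]
Op 3: note_off(78): free voice 0 | voices=[- 68 - -]
Op 4: note_off(68): free voice 1 | voices=[- - - -]
Op 5: note_on(77): voice 0 is free -> assigned | voices=[77 - - -]
Op 6: note_off(77): free voice 0 | voices=[- - - -]
Op 7: note_on(85): voice 0 is free -> assigned | voices=[85 - - -]

Answer: none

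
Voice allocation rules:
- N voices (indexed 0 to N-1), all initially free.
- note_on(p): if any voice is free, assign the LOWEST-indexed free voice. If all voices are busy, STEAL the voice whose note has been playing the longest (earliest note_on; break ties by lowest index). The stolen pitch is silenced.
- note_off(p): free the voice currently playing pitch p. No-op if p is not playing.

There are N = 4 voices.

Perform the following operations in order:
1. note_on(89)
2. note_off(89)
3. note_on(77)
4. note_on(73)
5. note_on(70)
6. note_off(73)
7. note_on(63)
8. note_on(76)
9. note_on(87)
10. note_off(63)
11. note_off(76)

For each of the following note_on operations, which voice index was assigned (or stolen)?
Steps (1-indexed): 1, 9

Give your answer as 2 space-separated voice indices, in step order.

Answer: 0 0

Derivation:
Op 1: note_on(89): voice 0 is free -> assigned | voices=[89 - - -]
Op 2: note_off(89): free voice 0 | voices=[- - - -]
Op 3: note_on(77): voice 0 is free -> assigned | voices=[77 - - -]
Op 4: note_on(73): voice 1 is free -> assigned | voices=[77 73 - -]
Op 5: note_on(70): voice 2 is free -> assigned | voices=[77 73 70 -]
Op 6: note_off(73): free voice 1 | voices=[77 - 70 -]
Op 7: note_on(63): voice 1 is free -> assigned | voices=[77 63 70 -]
Op 8: note_on(76): voice 3 is free -> assigned | voices=[77 63 70 76]
Op 9: note_on(87): all voices busy, STEAL voice 0 (pitch 77, oldest) -> assign | voices=[87 63 70 76]
Op 10: note_off(63): free voice 1 | voices=[87 - 70 76]
Op 11: note_off(76): free voice 3 | voices=[87 - 70 -]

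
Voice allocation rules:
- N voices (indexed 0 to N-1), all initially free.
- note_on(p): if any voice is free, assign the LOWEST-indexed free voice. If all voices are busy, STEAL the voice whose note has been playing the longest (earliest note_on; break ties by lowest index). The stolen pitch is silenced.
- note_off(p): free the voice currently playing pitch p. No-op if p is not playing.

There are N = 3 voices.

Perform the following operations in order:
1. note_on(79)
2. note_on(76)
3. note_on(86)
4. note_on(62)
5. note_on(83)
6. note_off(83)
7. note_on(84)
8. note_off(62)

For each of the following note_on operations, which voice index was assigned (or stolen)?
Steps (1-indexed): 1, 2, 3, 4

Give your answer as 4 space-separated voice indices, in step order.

Op 1: note_on(79): voice 0 is free -> assigned | voices=[79 - -]
Op 2: note_on(76): voice 1 is free -> assigned | voices=[79 76 -]
Op 3: note_on(86): voice 2 is free -> assigned | voices=[79 76 86]
Op 4: note_on(62): all voices busy, STEAL voice 0 (pitch 79, oldest) -> assign | voices=[62 76 86]
Op 5: note_on(83): all voices busy, STEAL voice 1 (pitch 76, oldest) -> assign | voices=[62 83 86]
Op 6: note_off(83): free voice 1 | voices=[62 - 86]
Op 7: note_on(84): voice 1 is free -> assigned | voices=[62 84 86]
Op 8: note_off(62): free voice 0 | voices=[- 84 86]

Answer: 0 1 2 0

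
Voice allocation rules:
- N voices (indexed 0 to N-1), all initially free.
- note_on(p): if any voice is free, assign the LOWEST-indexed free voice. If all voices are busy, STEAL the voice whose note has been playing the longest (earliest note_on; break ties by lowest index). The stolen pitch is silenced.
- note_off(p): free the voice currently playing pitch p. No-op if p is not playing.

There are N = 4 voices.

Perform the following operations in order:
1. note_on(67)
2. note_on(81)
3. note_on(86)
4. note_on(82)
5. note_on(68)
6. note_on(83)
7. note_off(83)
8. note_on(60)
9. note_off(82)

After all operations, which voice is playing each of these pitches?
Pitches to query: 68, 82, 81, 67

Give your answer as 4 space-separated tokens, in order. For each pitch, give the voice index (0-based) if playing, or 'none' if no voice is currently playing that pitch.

Op 1: note_on(67): voice 0 is free -> assigned | voices=[67 - - -]
Op 2: note_on(81): voice 1 is free -> assigned | voices=[67 81 - -]
Op 3: note_on(86): voice 2 is free -> assigned | voices=[67 81 86 -]
Op 4: note_on(82): voice 3 is free -> assigned | voices=[67 81 86 82]
Op 5: note_on(68): all voices busy, STEAL voice 0 (pitch 67, oldest) -> assign | voices=[68 81 86 82]
Op 6: note_on(83): all voices busy, STEAL voice 1 (pitch 81, oldest) -> assign | voices=[68 83 86 82]
Op 7: note_off(83): free voice 1 | voices=[68 - 86 82]
Op 8: note_on(60): voice 1 is free -> assigned | voices=[68 60 86 82]
Op 9: note_off(82): free voice 3 | voices=[68 60 86 -]

Answer: 0 none none none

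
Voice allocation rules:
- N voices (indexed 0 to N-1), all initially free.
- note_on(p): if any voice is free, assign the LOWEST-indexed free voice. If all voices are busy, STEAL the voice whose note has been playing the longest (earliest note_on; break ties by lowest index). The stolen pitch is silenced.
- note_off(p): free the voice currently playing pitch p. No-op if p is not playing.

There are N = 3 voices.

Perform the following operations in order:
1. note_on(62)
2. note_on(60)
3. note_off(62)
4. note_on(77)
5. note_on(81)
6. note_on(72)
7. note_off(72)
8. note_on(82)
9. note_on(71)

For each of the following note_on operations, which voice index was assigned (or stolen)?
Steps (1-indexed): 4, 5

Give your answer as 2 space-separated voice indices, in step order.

Op 1: note_on(62): voice 0 is free -> assigned | voices=[62 - -]
Op 2: note_on(60): voice 1 is free -> assigned | voices=[62 60 -]
Op 3: note_off(62): free voice 0 | voices=[- 60 -]
Op 4: note_on(77): voice 0 is free -> assigned | voices=[77 60 -]
Op 5: note_on(81): voice 2 is free -> assigned | voices=[77 60 81]
Op 6: note_on(72): all voices busy, STEAL voice 1 (pitch 60, oldest) -> assign | voices=[77 72 81]
Op 7: note_off(72): free voice 1 | voices=[77 - 81]
Op 8: note_on(82): voice 1 is free -> assigned | voices=[77 82 81]
Op 9: note_on(71): all voices busy, STEAL voice 0 (pitch 77, oldest) -> assign | voices=[71 82 81]

Answer: 0 2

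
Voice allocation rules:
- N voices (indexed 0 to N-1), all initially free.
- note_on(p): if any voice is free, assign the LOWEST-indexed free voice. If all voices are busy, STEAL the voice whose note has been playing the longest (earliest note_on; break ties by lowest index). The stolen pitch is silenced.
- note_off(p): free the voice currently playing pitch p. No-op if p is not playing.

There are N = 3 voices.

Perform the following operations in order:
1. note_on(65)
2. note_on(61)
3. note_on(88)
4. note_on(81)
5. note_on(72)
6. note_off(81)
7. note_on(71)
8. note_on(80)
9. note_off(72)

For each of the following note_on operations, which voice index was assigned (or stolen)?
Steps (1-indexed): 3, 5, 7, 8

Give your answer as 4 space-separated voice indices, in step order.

Answer: 2 1 0 2

Derivation:
Op 1: note_on(65): voice 0 is free -> assigned | voices=[65 - -]
Op 2: note_on(61): voice 1 is free -> assigned | voices=[65 61 -]
Op 3: note_on(88): voice 2 is free -> assigned | voices=[65 61 88]
Op 4: note_on(81): all voices busy, STEAL voice 0 (pitch 65, oldest) -> assign | voices=[81 61 88]
Op 5: note_on(72): all voices busy, STEAL voice 1 (pitch 61, oldest) -> assign | voices=[81 72 88]
Op 6: note_off(81): free voice 0 | voices=[- 72 88]
Op 7: note_on(71): voice 0 is free -> assigned | voices=[71 72 88]
Op 8: note_on(80): all voices busy, STEAL voice 2 (pitch 88, oldest) -> assign | voices=[71 72 80]
Op 9: note_off(72): free voice 1 | voices=[71 - 80]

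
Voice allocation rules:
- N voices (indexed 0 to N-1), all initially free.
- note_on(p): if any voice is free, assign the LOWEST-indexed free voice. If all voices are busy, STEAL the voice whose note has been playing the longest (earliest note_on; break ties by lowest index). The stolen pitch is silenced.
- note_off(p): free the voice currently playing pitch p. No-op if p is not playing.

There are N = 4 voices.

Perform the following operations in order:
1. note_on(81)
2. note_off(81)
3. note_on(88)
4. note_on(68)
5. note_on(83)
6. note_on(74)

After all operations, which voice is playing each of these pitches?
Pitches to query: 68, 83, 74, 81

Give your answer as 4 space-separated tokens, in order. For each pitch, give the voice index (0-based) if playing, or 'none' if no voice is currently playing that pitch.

Answer: 1 2 3 none

Derivation:
Op 1: note_on(81): voice 0 is free -> assigned | voices=[81 - - -]
Op 2: note_off(81): free voice 0 | voices=[- - - -]
Op 3: note_on(88): voice 0 is free -> assigned | voices=[88 - - -]
Op 4: note_on(68): voice 1 is free -> assigned | voices=[88 68 - -]
Op 5: note_on(83): voice 2 is free -> assigned | voices=[88 68 83 -]
Op 6: note_on(74): voice 3 is free -> assigned | voices=[88 68 83 74]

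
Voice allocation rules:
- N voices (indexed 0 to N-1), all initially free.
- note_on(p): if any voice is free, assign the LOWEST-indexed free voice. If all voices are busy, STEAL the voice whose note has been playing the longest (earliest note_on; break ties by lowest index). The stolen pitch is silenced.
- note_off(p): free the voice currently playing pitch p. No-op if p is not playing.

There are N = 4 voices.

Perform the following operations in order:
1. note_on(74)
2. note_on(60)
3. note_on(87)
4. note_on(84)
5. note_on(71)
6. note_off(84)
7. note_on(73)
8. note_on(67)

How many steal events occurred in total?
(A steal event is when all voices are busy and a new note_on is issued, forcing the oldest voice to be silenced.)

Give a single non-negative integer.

Answer: 2

Derivation:
Op 1: note_on(74): voice 0 is free -> assigned | voices=[74 - - -]
Op 2: note_on(60): voice 1 is free -> assigned | voices=[74 60 - -]
Op 3: note_on(87): voice 2 is free -> assigned | voices=[74 60 87 -]
Op 4: note_on(84): voice 3 is free -> assigned | voices=[74 60 87 84]
Op 5: note_on(71): all voices busy, STEAL voice 0 (pitch 74, oldest) -> assign | voices=[71 60 87 84]
Op 6: note_off(84): free voice 3 | voices=[71 60 87 -]
Op 7: note_on(73): voice 3 is free -> assigned | voices=[71 60 87 73]
Op 8: note_on(67): all voices busy, STEAL voice 1 (pitch 60, oldest) -> assign | voices=[71 67 87 73]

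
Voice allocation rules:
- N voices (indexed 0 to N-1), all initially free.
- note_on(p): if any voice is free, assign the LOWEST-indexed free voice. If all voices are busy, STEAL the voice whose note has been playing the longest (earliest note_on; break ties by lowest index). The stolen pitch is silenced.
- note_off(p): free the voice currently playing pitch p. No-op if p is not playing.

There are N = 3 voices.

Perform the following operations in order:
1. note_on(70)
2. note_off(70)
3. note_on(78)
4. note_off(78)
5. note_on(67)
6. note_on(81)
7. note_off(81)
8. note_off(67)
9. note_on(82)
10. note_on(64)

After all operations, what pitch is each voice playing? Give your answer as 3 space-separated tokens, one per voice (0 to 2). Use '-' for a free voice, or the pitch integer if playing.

Op 1: note_on(70): voice 0 is free -> assigned | voices=[70 - -]
Op 2: note_off(70): free voice 0 | voices=[- - -]
Op 3: note_on(78): voice 0 is free -> assigned | voices=[78 - -]
Op 4: note_off(78): free voice 0 | voices=[- - -]
Op 5: note_on(67): voice 0 is free -> assigned | voices=[67 - -]
Op 6: note_on(81): voice 1 is free -> assigned | voices=[67 81 -]
Op 7: note_off(81): free voice 1 | voices=[67 - -]
Op 8: note_off(67): free voice 0 | voices=[- - -]
Op 9: note_on(82): voice 0 is free -> assigned | voices=[82 - -]
Op 10: note_on(64): voice 1 is free -> assigned | voices=[82 64 -]

Answer: 82 64 -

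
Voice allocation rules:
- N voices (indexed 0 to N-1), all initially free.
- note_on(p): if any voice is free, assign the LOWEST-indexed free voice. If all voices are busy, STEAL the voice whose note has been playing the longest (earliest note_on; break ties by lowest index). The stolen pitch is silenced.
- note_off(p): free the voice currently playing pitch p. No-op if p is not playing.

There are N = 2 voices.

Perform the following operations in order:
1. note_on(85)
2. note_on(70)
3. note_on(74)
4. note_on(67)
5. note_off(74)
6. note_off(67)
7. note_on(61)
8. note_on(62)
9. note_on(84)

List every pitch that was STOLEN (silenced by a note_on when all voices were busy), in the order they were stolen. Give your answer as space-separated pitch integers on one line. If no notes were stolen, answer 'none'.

Answer: 85 70 61

Derivation:
Op 1: note_on(85): voice 0 is free -> assigned | voices=[85 -]
Op 2: note_on(70): voice 1 is free -> assigned | voices=[85 70]
Op 3: note_on(74): all voices busy, STEAL voice 0 (pitch 85, oldest) -> assign | voices=[74 70]
Op 4: note_on(67): all voices busy, STEAL voice 1 (pitch 70, oldest) -> assign | voices=[74 67]
Op 5: note_off(74): free voice 0 | voices=[- 67]
Op 6: note_off(67): free voice 1 | voices=[- -]
Op 7: note_on(61): voice 0 is free -> assigned | voices=[61 -]
Op 8: note_on(62): voice 1 is free -> assigned | voices=[61 62]
Op 9: note_on(84): all voices busy, STEAL voice 0 (pitch 61, oldest) -> assign | voices=[84 62]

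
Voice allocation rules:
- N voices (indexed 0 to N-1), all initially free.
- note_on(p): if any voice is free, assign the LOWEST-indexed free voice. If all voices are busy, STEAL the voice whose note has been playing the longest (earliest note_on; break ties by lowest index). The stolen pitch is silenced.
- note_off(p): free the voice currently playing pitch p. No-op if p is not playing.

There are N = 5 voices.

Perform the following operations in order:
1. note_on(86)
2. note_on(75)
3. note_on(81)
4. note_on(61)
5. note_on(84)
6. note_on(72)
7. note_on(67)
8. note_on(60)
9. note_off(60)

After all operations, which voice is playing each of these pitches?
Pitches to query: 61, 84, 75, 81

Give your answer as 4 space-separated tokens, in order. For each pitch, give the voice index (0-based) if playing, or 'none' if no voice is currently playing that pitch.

Op 1: note_on(86): voice 0 is free -> assigned | voices=[86 - - - -]
Op 2: note_on(75): voice 1 is free -> assigned | voices=[86 75 - - -]
Op 3: note_on(81): voice 2 is free -> assigned | voices=[86 75 81 - -]
Op 4: note_on(61): voice 3 is free -> assigned | voices=[86 75 81 61 -]
Op 5: note_on(84): voice 4 is free -> assigned | voices=[86 75 81 61 84]
Op 6: note_on(72): all voices busy, STEAL voice 0 (pitch 86, oldest) -> assign | voices=[72 75 81 61 84]
Op 7: note_on(67): all voices busy, STEAL voice 1 (pitch 75, oldest) -> assign | voices=[72 67 81 61 84]
Op 8: note_on(60): all voices busy, STEAL voice 2 (pitch 81, oldest) -> assign | voices=[72 67 60 61 84]
Op 9: note_off(60): free voice 2 | voices=[72 67 - 61 84]

Answer: 3 4 none none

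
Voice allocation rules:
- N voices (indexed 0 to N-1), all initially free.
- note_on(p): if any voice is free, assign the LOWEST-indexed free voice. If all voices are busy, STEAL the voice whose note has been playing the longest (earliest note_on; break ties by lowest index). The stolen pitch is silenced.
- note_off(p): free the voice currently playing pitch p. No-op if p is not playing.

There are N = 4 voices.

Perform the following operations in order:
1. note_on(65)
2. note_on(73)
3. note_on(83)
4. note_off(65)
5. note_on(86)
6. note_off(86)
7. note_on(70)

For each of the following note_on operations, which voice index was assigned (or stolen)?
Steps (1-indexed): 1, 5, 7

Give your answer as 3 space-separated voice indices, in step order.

Op 1: note_on(65): voice 0 is free -> assigned | voices=[65 - - -]
Op 2: note_on(73): voice 1 is free -> assigned | voices=[65 73 - -]
Op 3: note_on(83): voice 2 is free -> assigned | voices=[65 73 83 -]
Op 4: note_off(65): free voice 0 | voices=[- 73 83 -]
Op 5: note_on(86): voice 0 is free -> assigned | voices=[86 73 83 -]
Op 6: note_off(86): free voice 0 | voices=[- 73 83 -]
Op 7: note_on(70): voice 0 is free -> assigned | voices=[70 73 83 -]

Answer: 0 0 0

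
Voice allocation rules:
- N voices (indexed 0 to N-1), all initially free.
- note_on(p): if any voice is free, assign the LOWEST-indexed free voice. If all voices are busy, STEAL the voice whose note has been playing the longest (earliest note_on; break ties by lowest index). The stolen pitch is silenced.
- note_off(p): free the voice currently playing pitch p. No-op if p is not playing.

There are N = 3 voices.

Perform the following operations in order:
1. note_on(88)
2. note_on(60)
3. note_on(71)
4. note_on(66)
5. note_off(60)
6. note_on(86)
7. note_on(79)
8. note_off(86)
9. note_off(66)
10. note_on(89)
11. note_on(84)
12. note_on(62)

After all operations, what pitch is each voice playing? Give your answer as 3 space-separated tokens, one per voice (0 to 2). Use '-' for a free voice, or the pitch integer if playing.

Answer: 89 84 62

Derivation:
Op 1: note_on(88): voice 0 is free -> assigned | voices=[88 - -]
Op 2: note_on(60): voice 1 is free -> assigned | voices=[88 60 -]
Op 3: note_on(71): voice 2 is free -> assigned | voices=[88 60 71]
Op 4: note_on(66): all voices busy, STEAL voice 0 (pitch 88, oldest) -> assign | voices=[66 60 71]
Op 5: note_off(60): free voice 1 | voices=[66 - 71]
Op 6: note_on(86): voice 1 is free -> assigned | voices=[66 86 71]
Op 7: note_on(79): all voices busy, STEAL voice 2 (pitch 71, oldest) -> assign | voices=[66 86 79]
Op 8: note_off(86): free voice 1 | voices=[66 - 79]
Op 9: note_off(66): free voice 0 | voices=[- - 79]
Op 10: note_on(89): voice 0 is free -> assigned | voices=[89 - 79]
Op 11: note_on(84): voice 1 is free -> assigned | voices=[89 84 79]
Op 12: note_on(62): all voices busy, STEAL voice 2 (pitch 79, oldest) -> assign | voices=[89 84 62]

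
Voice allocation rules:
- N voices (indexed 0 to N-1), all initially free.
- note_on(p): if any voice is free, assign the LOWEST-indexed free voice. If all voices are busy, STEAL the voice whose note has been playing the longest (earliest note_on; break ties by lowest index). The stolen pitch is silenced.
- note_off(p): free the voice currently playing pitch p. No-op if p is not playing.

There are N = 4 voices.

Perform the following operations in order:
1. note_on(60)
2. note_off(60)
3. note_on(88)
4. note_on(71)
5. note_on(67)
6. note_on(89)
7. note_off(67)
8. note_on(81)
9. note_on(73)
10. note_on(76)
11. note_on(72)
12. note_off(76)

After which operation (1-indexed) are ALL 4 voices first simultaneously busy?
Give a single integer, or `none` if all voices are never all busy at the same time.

Op 1: note_on(60): voice 0 is free -> assigned | voices=[60 - - -]
Op 2: note_off(60): free voice 0 | voices=[- - - -]
Op 3: note_on(88): voice 0 is free -> assigned | voices=[88 - - -]
Op 4: note_on(71): voice 1 is free -> assigned | voices=[88 71 - -]
Op 5: note_on(67): voice 2 is free -> assigned | voices=[88 71 67 -]
Op 6: note_on(89): voice 3 is free -> assigned | voices=[88 71 67 89]
Op 7: note_off(67): free voice 2 | voices=[88 71 - 89]
Op 8: note_on(81): voice 2 is free -> assigned | voices=[88 71 81 89]
Op 9: note_on(73): all voices busy, STEAL voice 0 (pitch 88, oldest) -> assign | voices=[73 71 81 89]
Op 10: note_on(76): all voices busy, STEAL voice 1 (pitch 71, oldest) -> assign | voices=[73 76 81 89]
Op 11: note_on(72): all voices busy, STEAL voice 3 (pitch 89, oldest) -> assign | voices=[73 76 81 72]
Op 12: note_off(76): free voice 1 | voices=[73 - 81 72]

Answer: 6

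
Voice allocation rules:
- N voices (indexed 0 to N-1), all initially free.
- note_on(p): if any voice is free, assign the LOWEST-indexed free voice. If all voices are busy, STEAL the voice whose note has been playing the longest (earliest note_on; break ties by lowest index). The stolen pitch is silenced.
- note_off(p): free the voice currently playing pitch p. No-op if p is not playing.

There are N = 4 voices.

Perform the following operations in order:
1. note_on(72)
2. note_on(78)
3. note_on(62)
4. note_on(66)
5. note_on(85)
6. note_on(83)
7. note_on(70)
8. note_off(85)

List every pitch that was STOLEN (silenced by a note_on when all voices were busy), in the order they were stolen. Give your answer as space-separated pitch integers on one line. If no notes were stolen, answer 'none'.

Op 1: note_on(72): voice 0 is free -> assigned | voices=[72 - - -]
Op 2: note_on(78): voice 1 is free -> assigned | voices=[72 78 - -]
Op 3: note_on(62): voice 2 is free -> assigned | voices=[72 78 62 -]
Op 4: note_on(66): voice 3 is free -> assigned | voices=[72 78 62 66]
Op 5: note_on(85): all voices busy, STEAL voice 0 (pitch 72, oldest) -> assign | voices=[85 78 62 66]
Op 6: note_on(83): all voices busy, STEAL voice 1 (pitch 78, oldest) -> assign | voices=[85 83 62 66]
Op 7: note_on(70): all voices busy, STEAL voice 2 (pitch 62, oldest) -> assign | voices=[85 83 70 66]
Op 8: note_off(85): free voice 0 | voices=[- 83 70 66]

Answer: 72 78 62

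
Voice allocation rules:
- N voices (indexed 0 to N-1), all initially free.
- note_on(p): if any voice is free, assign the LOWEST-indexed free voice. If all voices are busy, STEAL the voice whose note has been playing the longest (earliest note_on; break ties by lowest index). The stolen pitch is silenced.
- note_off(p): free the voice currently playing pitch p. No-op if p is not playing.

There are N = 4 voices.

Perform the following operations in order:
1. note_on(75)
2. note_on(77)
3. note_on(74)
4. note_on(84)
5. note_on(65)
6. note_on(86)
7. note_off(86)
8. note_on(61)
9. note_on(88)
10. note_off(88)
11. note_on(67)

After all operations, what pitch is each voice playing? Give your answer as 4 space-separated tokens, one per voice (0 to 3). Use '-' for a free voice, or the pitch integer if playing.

Op 1: note_on(75): voice 0 is free -> assigned | voices=[75 - - -]
Op 2: note_on(77): voice 1 is free -> assigned | voices=[75 77 - -]
Op 3: note_on(74): voice 2 is free -> assigned | voices=[75 77 74 -]
Op 4: note_on(84): voice 3 is free -> assigned | voices=[75 77 74 84]
Op 5: note_on(65): all voices busy, STEAL voice 0 (pitch 75, oldest) -> assign | voices=[65 77 74 84]
Op 6: note_on(86): all voices busy, STEAL voice 1 (pitch 77, oldest) -> assign | voices=[65 86 74 84]
Op 7: note_off(86): free voice 1 | voices=[65 - 74 84]
Op 8: note_on(61): voice 1 is free -> assigned | voices=[65 61 74 84]
Op 9: note_on(88): all voices busy, STEAL voice 2 (pitch 74, oldest) -> assign | voices=[65 61 88 84]
Op 10: note_off(88): free voice 2 | voices=[65 61 - 84]
Op 11: note_on(67): voice 2 is free -> assigned | voices=[65 61 67 84]

Answer: 65 61 67 84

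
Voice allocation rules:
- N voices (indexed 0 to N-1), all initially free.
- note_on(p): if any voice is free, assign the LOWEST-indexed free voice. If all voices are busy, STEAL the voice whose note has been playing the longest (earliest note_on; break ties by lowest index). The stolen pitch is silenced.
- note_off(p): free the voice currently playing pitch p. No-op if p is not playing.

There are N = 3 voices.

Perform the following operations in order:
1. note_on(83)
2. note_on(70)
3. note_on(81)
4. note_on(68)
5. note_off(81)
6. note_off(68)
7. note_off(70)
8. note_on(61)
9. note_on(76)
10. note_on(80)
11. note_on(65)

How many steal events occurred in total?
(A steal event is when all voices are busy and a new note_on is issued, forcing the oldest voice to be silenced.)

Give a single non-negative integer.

Answer: 2

Derivation:
Op 1: note_on(83): voice 0 is free -> assigned | voices=[83 - -]
Op 2: note_on(70): voice 1 is free -> assigned | voices=[83 70 -]
Op 3: note_on(81): voice 2 is free -> assigned | voices=[83 70 81]
Op 4: note_on(68): all voices busy, STEAL voice 0 (pitch 83, oldest) -> assign | voices=[68 70 81]
Op 5: note_off(81): free voice 2 | voices=[68 70 -]
Op 6: note_off(68): free voice 0 | voices=[- 70 -]
Op 7: note_off(70): free voice 1 | voices=[- - -]
Op 8: note_on(61): voice 0 is free -> assigned | voices=[61 - -]
Op 9: note_on(76): voice 1 is free -> assigned | voices=[61 76 -]
Op 10: note_on(80): voice 2 is free -> assigned | voices=[61 76 80]
Op 11: note_on(65): all voices busy, STEAL voice 0 (pitch 61, oldest) -> assign | voices=[65 76 80]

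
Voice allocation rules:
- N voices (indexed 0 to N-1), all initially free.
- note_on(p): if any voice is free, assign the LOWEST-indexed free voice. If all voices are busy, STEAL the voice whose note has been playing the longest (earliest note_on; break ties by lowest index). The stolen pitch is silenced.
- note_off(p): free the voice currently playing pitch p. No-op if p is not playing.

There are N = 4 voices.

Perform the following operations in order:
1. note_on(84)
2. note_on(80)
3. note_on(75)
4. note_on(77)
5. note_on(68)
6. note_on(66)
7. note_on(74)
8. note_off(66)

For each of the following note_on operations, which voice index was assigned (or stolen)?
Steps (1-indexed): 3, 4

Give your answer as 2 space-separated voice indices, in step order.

Op 1: note_on(84): voice 0 is free -> assigned | voices=[84 - - -]
Op 2: note_on(80): voice 1 is free -> assigned | voices=[84 80 - -]
Op 3: note_on(75): voice 2 is free -> assigned | voices=[84 80 75 -]
Op 4: note_on(77): voice 3 is free -> assigned | voices=[84 80 75 77]
Op 5: note_on(68): all voices busy, STEAL voice 0 (pitch 84, oldest) -> assign | voices=[68 80 75 77]
Op 6: note_on(66): all voices busy, STEAL voice 1 (pitch 80, oldest) -> assign | voices=[68 66 75 77]
Op 7: note_on(74): all voices busy, STEAL voice 2 (pitch 75, oldest) -> assign | voices=[68 66 74 77]
Op 8: note_off(66): free voice 1 | voices=[68 - 74 77]

Answer: 2 3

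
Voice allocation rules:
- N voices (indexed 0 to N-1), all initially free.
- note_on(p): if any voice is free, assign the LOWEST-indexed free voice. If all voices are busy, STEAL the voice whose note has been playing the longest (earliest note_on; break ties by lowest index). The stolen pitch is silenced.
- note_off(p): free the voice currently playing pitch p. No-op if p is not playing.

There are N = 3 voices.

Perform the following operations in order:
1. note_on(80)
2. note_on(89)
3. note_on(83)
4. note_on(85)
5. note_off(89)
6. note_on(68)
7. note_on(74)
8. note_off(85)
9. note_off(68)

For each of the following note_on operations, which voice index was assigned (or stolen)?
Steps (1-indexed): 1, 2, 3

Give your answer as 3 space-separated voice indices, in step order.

Answer: 0 1 2

Derivation:
Op 1: note_on(80): voice 0 is free -> assigned | voices=[80 - -]
Op 2: note_on(89): voice 1 is free -> assigned | voices=[80 89 -]
Op 3: note_on(83): voice 2 is free -> assigned | voices=[80 89 83]
Op 4: note_on(85): all voices busy, STEAL voice 0 (pitch 80, oldest) -> assign | voices=[85 89 83]
Op 5: note_off(89): free voice 1 | voices=[85 - 83]
Op 6: note_on(68): voice 1 is free -> assigned | voices=[85 68 83]
Op 7: note_on(74): all voices busy, STEAL voice 2 (pitch 83, oldest) -> assign | voices=[85 68 74]
Op 8: note_off(85): free voice 0 | voices=[- 68 74]
Op 9: note_off(68): free voice 1 | voices=[- - 74]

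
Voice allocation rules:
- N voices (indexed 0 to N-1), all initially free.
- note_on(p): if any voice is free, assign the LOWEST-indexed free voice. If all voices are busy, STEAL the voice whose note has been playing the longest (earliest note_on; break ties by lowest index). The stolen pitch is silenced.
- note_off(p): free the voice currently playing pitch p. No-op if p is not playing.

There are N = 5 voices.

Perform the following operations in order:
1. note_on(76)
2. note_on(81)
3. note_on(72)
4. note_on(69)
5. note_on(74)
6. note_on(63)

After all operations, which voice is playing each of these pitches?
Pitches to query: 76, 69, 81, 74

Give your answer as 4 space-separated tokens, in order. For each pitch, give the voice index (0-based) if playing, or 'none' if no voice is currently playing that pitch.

Answer: none 3 1 4

Derivation:
Op 1: note_on(76): voice 0 is free -> assigned | voices=[76 - - - -]
Op 2: note_on(81): voice 1 is free -> assigned | voices=[76 81 - - -]
Op 3: note_on(72): voice 2 is free -> assigned | voices=[76 81 72 - -]
Op 4: note_on(69): voice 3 is free -> assigned | voices=[76 81 72 69 -]
Op 5: note_on(74): voice 4 is free -> assigned | voices=[76 81 72 69 74]
Op 6: note_on(63): all voices busy, STEAL voice 0 (pitch 76, oldest) -> assign | voices=[63 81 72 69 74]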